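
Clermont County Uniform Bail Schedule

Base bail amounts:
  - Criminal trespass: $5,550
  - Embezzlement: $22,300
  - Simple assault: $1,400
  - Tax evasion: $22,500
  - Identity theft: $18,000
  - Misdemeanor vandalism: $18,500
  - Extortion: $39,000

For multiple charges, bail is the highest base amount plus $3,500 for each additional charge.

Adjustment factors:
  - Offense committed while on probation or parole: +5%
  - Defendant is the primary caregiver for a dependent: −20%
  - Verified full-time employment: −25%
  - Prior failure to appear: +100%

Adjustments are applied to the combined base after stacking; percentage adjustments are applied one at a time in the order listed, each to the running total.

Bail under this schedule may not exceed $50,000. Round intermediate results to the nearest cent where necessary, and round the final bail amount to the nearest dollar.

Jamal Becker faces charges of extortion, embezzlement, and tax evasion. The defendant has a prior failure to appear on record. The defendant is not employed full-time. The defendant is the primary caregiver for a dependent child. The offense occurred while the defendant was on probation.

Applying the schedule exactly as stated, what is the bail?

Base amounts from the schedule: extortion $39,000; embezzlement $22,300; tax evasion $22,500.
Stacking rule: highest base plus $3,500 per additional charge. Highest is extortion at $39,000; 2 additional charges → +$7,000. Combined base = $46,000.
Offense committed while on probation or parole (+5%): $46,000 × 1.05 = $48,300.
Defendant is the primary caregiver for a dependent (−20%): $48,300 × 0.8 = $38,640.
Prior failure to appear (+100%): $38,640 × 2 = $77,280.
Result $77,280 exceeds the maximum of $50,000; bail is capped at $50,000.

$50,000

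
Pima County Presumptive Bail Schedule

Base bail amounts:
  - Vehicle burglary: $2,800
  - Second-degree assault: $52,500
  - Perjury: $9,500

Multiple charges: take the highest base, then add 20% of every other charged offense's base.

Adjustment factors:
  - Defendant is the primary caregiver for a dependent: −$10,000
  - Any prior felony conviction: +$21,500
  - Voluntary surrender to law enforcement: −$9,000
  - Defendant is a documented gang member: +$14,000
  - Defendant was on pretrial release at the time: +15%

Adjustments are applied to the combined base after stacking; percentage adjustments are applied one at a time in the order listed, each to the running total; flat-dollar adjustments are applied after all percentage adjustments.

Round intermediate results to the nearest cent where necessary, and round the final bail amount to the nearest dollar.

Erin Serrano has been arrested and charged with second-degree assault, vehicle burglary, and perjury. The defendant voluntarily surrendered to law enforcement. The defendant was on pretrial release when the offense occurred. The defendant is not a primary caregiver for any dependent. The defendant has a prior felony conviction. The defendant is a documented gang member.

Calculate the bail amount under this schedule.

Base amounts from the schedule: second-degree assault $52,500; vehicle burglary $2,800; perjury $9,500.
Stacking rule: highest base plus 20% of each additional charge. Highest is second-degree assault at $52,500. Additional: $2,800 × 20% = $560; $9,500 × 20% = $1,900. Combined base = $52,500 + $2,460 = $54,960.
Defendant was on pretrial release at the time (+15%): $54,960 × 1.15 = $63,204.
Any prior felony conviction (+$21,500 flat): $63,204 + $21,500 = $84,704.
Voluntary surrender to law enforcement (−$9,000 flat): $84,704 − $9,000 = $75,704.
Defendant is a documented gang member (+$14,000 flat): $75,704 + $14,000 = $89,704.

$89,704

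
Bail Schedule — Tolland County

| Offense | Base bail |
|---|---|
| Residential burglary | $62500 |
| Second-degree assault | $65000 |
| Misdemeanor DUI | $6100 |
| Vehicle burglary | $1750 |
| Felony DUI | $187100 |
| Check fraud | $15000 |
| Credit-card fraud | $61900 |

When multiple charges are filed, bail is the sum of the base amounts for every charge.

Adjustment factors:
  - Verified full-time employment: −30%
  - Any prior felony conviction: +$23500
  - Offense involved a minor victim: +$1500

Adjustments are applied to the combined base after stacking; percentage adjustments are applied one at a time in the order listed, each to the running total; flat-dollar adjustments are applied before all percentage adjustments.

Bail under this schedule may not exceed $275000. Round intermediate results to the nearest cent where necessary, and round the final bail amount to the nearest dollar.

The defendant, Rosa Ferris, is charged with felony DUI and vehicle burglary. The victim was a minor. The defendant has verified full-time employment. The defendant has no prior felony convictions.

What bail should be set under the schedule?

$133245

Base amounts from the schedule: felony DUI $187100; vehicle burglary $1750.
Stacking rule: sum of all bases. $187100 + $1750 = $188850.
Offense involved a minor victim (+$1500 flat): $188850 + $1500 = $190350.
Verified full-time employment (−30%): $190350 × 0.7 = $133245.
$133245 is within the $275000 maximum.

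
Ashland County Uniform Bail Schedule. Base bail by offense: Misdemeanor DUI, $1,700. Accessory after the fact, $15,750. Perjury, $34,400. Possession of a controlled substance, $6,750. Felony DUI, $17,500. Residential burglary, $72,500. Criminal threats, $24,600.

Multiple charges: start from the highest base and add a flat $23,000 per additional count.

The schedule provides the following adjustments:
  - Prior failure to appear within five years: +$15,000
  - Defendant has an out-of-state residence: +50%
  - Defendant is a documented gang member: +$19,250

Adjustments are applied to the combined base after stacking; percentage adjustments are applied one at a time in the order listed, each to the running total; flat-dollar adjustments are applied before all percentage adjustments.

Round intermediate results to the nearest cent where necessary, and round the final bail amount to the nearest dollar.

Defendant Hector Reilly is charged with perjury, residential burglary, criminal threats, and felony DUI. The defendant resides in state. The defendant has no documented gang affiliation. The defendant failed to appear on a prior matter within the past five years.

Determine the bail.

Base amounts from the schedule: perjury $34,400; residential burglary $72,500; criminal threats $24,600; felony DUI $17,500.
Stacking rule: highest base plus $23,000 per additional charge. Highest is residential burglary at $72,500; 3 additional charges → +$69,000. Combined base = $141,500.
Prior failure to appear within five years (+$15,000 flat): $141,500 + $15,000 = $156,500.

$156,500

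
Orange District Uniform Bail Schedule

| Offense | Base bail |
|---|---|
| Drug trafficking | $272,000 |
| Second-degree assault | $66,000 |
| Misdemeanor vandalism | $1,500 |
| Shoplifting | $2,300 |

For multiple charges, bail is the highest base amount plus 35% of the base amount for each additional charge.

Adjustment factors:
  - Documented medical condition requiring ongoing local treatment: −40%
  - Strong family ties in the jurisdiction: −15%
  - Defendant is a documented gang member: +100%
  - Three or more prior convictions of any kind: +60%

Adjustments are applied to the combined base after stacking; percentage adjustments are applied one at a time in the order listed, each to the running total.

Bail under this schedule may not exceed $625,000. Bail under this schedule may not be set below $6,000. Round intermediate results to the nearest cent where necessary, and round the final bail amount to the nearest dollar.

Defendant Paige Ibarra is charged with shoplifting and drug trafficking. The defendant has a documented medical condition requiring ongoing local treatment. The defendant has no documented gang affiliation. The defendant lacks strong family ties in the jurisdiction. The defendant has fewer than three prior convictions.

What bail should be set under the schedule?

Base amounts from the schedule: shoplifting $2,300; drug trafficking $272,000.
Stacking rule: highest base plus 35% of each additional charge. Highest is drug trafficking at $272,000. Additional: $2,300 × 35% = $805. Combined base = $272,000 + $805 = $272,805.
Documented medical condition requiring ongoing local treatment (−40%): $272,805 × 0.6 = $163,683.
$163,683 is within the $625,000 maximum.
$163,683 is at or above the $6,000 minimum.

$163,683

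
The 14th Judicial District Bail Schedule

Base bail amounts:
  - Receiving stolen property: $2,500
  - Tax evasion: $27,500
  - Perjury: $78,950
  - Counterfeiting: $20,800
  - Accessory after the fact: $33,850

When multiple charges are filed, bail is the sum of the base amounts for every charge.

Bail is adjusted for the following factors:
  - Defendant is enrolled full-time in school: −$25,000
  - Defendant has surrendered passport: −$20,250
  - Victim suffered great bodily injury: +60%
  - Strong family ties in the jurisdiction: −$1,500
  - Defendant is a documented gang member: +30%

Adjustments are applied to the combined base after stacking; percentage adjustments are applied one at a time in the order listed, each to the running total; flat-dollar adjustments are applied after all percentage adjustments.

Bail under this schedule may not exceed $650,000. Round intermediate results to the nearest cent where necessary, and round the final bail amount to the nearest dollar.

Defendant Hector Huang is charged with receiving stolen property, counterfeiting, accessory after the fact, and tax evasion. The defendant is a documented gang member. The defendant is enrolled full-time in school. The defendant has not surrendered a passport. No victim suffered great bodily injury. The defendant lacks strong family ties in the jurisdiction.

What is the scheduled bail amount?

$85,045

Base amounts from the schedule: receiving stolen property $2,500; counterfeiting $20,800; accessory after the fact $33,850; tax evasion $27,500.
Stacking rule: sum of all bases. $2,500 + $20,800 + $33,850 + $27,500 = $84,650.
Defendant is a documented gang member (+30%): $84,650 × 1.3 = $110,045.
Defendant is enrolled full-time in school (−$25,000 flat): $110,045 − $25,000 = $85,045.
$85,045 is within the $650,000 maximum.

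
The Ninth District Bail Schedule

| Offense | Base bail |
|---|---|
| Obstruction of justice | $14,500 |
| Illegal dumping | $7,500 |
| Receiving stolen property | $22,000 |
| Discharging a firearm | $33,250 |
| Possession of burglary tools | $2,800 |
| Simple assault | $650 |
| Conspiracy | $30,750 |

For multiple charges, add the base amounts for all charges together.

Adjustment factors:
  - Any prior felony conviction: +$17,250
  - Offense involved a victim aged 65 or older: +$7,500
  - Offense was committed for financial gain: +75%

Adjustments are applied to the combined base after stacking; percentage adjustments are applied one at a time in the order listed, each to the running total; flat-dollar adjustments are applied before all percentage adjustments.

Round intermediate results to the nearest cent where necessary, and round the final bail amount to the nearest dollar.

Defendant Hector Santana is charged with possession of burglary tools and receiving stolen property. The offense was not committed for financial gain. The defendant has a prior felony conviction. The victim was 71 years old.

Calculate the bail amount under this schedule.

Base amounts from the schedule: possession of burglary tools $2,800; receiving stolen property $22,000.
Stacking rule: sum of all bases. $2,800 + $22,000 = $24,800.
Any prior felony conviction (+$17,250 flat): $24,800 + $17,250 = $42,050.
Offense involved a victim aged 65 or older (+$7,500 flat): $42,050 + $7,500 = $49,550.

$49,550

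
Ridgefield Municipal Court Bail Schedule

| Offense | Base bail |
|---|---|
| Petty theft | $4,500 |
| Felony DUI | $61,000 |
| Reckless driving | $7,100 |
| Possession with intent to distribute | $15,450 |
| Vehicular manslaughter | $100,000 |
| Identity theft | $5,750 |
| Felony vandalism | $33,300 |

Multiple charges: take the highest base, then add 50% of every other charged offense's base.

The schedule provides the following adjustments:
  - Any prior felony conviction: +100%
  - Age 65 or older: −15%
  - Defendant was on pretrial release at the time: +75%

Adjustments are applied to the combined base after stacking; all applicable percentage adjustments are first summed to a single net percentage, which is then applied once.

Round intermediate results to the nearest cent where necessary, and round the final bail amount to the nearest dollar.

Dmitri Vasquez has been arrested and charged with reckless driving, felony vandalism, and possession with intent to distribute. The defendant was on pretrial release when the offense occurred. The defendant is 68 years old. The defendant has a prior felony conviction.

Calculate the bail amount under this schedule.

Base amounts from the schedule: reckless driving $7,100; felony vandalism $33,300; possession with intent to distribute $15,450.
Stacking rule: highest base plus 50% of each additional charge. Highest is felony vandalism at $33,300. Additional: $7,100 × 50% = $3,550; $15,450 × 50% = $7,725. Combined base = $33,300 + $11,275 = $44,575.
Net percentage adjustment: +100% −15% +75% = +160%. $44,575 × 2.6 = $115,895.

$115,895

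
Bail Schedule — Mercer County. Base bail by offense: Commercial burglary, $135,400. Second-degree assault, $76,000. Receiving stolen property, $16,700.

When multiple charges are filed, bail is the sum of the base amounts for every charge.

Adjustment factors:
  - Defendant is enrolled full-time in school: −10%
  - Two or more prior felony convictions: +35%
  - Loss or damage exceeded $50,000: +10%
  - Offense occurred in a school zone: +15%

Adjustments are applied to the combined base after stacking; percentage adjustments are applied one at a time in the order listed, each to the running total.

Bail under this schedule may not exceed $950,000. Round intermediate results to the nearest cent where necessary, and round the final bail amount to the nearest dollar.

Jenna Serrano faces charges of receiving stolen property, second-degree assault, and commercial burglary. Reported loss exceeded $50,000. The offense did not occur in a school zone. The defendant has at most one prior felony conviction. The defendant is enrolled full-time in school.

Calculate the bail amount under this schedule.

$225,819

Base amounts from the schedule: receiving stolen property $16,700; second-degree assault $76,000; commercial burglary $135,400.
Stacking rule: sum of all bases. $16,700 + $76,000 + $135,400 = $228,100.
Defendant is enrolled full-time in school (−10%): $228,100 × 0.9 = $205,290.
Loss or damage exceeded $50,000 (+10%): $205,290 × 1.1 = $225,819.
$225,819 is within the $950,000 maximum.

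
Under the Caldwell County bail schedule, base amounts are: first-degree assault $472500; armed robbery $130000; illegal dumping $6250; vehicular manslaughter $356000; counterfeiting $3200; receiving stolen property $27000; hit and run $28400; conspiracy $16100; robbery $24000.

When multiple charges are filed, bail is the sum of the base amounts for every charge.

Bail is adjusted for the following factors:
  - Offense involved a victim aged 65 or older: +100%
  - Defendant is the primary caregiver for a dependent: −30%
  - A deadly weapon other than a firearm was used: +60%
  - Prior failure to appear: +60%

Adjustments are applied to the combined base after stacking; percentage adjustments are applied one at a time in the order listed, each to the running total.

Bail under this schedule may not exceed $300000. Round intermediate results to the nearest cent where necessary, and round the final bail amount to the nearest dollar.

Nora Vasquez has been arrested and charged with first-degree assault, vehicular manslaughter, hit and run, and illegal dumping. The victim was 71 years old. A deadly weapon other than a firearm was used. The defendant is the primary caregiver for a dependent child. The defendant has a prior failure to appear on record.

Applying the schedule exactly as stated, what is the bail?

$300000

Base amounts from the schedule: first-degree assault $472500; vehicular manslaughter $356000; hit and run $28400; illegal dumping $6250.
Stacking rule: sum of all bases. $472500 + $356000 + $28400 + $6250 = $863150.
Offense involved a victim aged 65 or older (+100%): $863150 × 2 = $1726300.
Defendant is the primary caregiver for a dependent (−30%): $1726300 × 0.7 = $1208410.
A deadly weapon other than a firearm was used (+60%): $1208410 × 1.6 = $1933456.
Prior failure to appear (+60%): $1933456 × 1.6 = $3093529.60.
Result $3093529.60 exceeds the maximum of $300000; bail is capped at $300000.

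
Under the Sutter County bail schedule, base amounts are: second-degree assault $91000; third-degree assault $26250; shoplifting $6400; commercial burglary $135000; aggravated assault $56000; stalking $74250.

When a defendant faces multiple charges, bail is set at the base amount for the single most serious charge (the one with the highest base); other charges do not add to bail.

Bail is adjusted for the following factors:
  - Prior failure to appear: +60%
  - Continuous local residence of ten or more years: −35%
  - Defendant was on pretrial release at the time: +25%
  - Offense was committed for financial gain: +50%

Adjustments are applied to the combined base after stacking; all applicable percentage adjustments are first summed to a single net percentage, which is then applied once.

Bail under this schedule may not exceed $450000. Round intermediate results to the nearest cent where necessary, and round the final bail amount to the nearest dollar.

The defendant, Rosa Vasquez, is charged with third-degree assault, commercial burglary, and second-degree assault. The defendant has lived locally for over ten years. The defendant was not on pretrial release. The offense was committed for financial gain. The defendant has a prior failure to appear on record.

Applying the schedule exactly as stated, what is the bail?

$236250

Base amounts from the schedule: third-degree assault $26250; commercial burglary $135000; second-degree assault $91000.
Stacking rule: use the highest base only. Highest is commercial burglary at $135000. Combined base = $135000.
Net percentage adjustment: +60% −35% +50% = +75%. $135000 × 1.75 = $236250.
$236250 is within the $450000 maximum.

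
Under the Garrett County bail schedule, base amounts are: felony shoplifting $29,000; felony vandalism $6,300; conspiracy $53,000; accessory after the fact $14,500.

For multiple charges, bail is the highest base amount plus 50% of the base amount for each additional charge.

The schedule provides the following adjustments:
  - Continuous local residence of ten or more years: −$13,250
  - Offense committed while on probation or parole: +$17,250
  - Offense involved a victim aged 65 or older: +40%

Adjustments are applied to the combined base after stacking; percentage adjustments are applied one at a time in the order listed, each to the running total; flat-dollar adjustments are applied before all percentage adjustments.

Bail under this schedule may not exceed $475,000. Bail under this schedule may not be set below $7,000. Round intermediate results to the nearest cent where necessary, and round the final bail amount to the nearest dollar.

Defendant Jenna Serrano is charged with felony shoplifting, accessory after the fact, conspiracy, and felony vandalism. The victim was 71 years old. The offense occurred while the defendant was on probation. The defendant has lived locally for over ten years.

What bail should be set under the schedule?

$114,660

Base amounts from the schedule: felony shoplifting $29,000; accessory after the fact $14,500; conspiracy $53,000; felony vandalism $6,300.
Stacking rule: highest base plus 50% of each additional charge. Highest is conspiracy at $53,000. Additional: $29,000 × 50% = $14,500; $14,500 × 50% = $7,250; $6,300 × 50% = $3,150. Combined base = $53,000 + $24,900 = $77,900.
Continuous local residence of ten or more years (−$13,250 flat): $77,900 − $13,250 = $64,650.
Offense committed while on probation or parole (+$17,250 flat): $64,650 + $17,250 = $81,900.
Offense involved a victim aged 65 or older (+40%): $81,900 × 1.4 = $114,660.
$114,660 is within the $475,000 maximum.
$114,660 is at or above the $7,000 minimum.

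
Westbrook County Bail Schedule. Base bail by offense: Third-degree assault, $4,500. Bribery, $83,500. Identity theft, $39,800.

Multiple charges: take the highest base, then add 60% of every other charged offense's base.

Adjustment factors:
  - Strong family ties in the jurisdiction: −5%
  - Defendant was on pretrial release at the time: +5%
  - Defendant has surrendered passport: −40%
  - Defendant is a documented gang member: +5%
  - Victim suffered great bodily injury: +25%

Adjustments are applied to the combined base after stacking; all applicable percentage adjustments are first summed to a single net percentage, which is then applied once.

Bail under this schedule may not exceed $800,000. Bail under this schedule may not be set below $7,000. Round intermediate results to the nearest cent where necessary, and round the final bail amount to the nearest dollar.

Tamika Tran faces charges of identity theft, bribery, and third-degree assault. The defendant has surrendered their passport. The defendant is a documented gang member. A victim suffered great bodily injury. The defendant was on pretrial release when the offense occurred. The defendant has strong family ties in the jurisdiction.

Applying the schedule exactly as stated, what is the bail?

Base amounts from the schedule: identity theft $39,800; bribery $83,500; third-degree assault $4,500.
Stacking rule: highest base plus 60% of each additional charge. Highest is bribery at $83,500. Additional: $39,800 × 60% = $23,880; $4,500 × 60% = $2,700. Combined base = $83,500 + $26,580 = $110,080.
Net percentage adjustment: −5% +5% −40% +5% +25% = −10%. $110,080 × 0.9 = $99,072.
$99,072 is within the $800,000 maximum.
$99,072 is at or above the $7,000 minimum.

$99,072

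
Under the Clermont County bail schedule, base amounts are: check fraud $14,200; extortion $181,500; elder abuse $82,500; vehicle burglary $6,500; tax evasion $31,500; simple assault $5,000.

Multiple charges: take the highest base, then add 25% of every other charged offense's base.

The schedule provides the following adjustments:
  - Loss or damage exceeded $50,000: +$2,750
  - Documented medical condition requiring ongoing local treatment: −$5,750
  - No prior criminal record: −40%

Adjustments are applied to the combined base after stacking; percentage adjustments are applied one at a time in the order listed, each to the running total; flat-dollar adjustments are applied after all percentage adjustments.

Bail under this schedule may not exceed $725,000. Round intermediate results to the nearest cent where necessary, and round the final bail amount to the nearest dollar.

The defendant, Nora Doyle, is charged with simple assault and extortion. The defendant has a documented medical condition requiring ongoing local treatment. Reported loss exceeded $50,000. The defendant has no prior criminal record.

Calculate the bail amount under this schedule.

Base amounts from the schedule: simple assault $5,000; extortion $181,500.
Stacking rule: highest base plus 25% of each additional charge. Highest is extortion at $181,500. Additional: $5,000 × 25% = $1,250. Combined base = $181,500 + $1,250 = $182,750.
No prior criminal record (−40%): $182,750 × 0.6 = $109,650.
Loss or damage exceeded $50,000 (+$2,750 flat): $109,650 + $2,750 = $112,400.
Documented medical condition requiring ongoing local treatment (−$5,750 flat): $112,400 − $5,750 = $106,650.
$106,650 is within the $725,000 maximum.

$106,650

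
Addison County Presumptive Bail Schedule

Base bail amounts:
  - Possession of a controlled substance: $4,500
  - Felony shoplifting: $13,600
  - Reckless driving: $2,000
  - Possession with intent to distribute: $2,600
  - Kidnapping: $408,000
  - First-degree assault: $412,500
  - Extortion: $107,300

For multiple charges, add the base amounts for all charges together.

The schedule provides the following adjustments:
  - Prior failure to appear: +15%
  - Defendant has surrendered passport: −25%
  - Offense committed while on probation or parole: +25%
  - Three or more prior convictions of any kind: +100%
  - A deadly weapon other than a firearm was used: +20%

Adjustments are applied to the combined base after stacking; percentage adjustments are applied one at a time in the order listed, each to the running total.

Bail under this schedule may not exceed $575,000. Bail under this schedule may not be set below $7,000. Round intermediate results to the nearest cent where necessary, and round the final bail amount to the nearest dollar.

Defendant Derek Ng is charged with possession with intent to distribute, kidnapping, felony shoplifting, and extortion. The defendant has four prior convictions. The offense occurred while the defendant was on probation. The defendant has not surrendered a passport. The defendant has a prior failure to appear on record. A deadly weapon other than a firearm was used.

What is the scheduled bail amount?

Base amounts from the schedule: possession with intent to distribute $2,600; kidnapping $408,000; felony shoplifting $13,600; extortion $107,300.
Stacking rule: sum of all bases. $2,600 + $408,000 + $13,600 + $107,300 = $531,500.
Prior failure to appear (+15%): $531,500 × 1.15 = $611,225.
Offense committed while on probation or parole (+25%): $611,225 × 1.25 = $764,031.25.
Three or more prior convictions of any kind (+100%): $764,031.25 × 2 = $1,528,062.50.
A deadly weapon other than a firearm was used (+20%): $1,528,062.50 × 1.2 = $1,833,675.
Result $1,833,675 exceeds the maximum of $575,000; bail is capped at $575,000.
$575,000 is at or above the $7,000 minimum.

$575,000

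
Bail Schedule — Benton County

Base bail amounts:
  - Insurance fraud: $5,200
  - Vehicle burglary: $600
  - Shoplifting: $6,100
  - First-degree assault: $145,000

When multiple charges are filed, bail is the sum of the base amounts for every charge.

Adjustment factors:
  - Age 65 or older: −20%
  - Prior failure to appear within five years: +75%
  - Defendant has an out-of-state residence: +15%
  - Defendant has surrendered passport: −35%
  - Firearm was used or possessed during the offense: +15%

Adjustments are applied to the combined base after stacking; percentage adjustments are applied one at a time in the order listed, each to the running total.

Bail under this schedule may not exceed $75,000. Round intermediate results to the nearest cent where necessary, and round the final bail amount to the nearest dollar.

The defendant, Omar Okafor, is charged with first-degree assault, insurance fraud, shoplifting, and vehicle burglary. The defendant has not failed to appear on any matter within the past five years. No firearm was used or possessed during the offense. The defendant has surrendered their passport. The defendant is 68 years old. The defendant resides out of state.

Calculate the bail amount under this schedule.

Base amounts from the schedule: first-degree assault $145,000; insurance fraud $5,200; shoplifting $6,100; vehicle burglary $600.
Stacking rule: sum of all bases. $145,000 + $5,200 + $6,100 + $600 = $156,900.
Age 65 or older (−20%): $156,900 × 0.8 = $125,520.
Defendant has an out-of-state residence (+15%): $125,520 × 1.15 = $144,348.
Defendant has surrendered passport (−35%): $144,348 × 0.65 = $93,826.20.
Result $93,826.20 exceeds the maximum of $75,000; bail is capped at $75,000.

$75,000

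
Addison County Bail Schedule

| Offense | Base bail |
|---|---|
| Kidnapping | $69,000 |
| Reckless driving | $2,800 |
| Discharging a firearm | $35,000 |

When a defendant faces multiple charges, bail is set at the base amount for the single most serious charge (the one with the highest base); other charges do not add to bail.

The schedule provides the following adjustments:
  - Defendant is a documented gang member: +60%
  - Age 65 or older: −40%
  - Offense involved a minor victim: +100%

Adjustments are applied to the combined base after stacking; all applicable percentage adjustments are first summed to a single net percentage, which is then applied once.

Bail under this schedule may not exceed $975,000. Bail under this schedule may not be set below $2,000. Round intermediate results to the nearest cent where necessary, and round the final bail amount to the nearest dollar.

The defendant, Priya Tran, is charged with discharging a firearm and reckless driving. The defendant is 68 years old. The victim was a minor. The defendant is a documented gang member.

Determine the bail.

Base amounts from the schedule: discharging a firearm $35,000; reckless driving $2,800.
Stacking rule: use the highest base only. Highest is discharging a firearm at $35,000. Combined base = $35,000.
Net percentage adjustment: +60% −40% +100% = +120%. $35,000 × 2.2 = $77,000.
$77,000 is within the $975,000 maximum.
$77,000 is at or above the $2,000 minimum.

$77,000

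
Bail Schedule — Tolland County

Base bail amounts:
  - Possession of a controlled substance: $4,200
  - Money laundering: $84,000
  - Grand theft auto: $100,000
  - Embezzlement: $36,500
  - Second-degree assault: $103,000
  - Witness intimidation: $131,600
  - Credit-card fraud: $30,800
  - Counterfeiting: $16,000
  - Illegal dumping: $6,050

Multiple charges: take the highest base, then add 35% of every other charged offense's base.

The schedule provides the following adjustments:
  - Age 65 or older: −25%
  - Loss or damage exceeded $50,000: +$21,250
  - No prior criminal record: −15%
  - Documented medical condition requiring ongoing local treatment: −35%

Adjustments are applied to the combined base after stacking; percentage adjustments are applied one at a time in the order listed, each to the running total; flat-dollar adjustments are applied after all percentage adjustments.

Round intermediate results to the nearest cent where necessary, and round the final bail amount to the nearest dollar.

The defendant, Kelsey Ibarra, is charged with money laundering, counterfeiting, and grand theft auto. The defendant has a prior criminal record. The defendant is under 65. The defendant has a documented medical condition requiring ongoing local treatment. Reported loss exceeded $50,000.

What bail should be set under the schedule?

Base amounts from the schedule: money laundering $84,000; counterfeiting $16,000; grand theft auto $100,000.
Stacking rule: highest base plus 35% of each additional charge. Highest is grand theft auto at $100,000. Additional: $84,000 × 35% = $29,400; $16,000 × 35% = $5,600. Combined base = $100,000 + $35,000 = $135,000.
Documented medical condition requiring ongoing local treatment (−35%): $135,000 × 0.65 = $87,750.
Loss or damage exceeded $50,000 (+$21,250 flat): $87,750 + $21,250 = $109,000.

$109,000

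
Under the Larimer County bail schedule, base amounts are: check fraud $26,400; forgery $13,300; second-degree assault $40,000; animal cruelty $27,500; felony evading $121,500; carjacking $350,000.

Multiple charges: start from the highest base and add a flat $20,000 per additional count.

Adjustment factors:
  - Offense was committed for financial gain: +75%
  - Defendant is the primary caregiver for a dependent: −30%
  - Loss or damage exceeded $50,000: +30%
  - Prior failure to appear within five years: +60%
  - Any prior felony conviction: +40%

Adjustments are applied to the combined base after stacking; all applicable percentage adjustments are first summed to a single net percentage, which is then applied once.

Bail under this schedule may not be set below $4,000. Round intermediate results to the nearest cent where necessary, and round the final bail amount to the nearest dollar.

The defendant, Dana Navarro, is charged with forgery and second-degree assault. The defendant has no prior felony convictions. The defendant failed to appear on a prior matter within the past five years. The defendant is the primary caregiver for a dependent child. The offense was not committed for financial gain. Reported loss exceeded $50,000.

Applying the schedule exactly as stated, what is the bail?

$96,000

Base amounts from the schedule: forgery $13,300; second-degree assault $40,000.
Stacking rule: highest base plus $20,000 per additional charge. Highest is second-degree assault at $40,000; 1 additional charge → +$20,000. Combined base = $60,000.
Net percentage adjustment: −30% +30% +60% = +60%. $60,000 × 1.6 = $96,000.
$96,000 is at or above the $4,000 minimum.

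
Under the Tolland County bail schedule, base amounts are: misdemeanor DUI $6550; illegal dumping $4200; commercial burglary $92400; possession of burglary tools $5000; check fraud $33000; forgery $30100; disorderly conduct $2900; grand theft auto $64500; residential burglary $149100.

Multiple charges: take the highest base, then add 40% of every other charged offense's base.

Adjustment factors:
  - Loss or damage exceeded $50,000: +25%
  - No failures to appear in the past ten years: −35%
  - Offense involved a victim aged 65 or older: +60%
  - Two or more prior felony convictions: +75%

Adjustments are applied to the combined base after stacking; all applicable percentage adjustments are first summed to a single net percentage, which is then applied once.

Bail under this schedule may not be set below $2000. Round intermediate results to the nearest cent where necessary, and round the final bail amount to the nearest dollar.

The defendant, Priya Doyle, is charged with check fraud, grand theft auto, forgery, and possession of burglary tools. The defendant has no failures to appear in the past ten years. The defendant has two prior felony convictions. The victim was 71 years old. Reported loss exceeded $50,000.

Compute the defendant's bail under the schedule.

$206415

Base amounts from the schedule: check fraud $33000; grand theft auto $64500; forgery $30100; possession of burglary tools $5000.
Stacking rule: highest base plus 40% of each additional charge. Highest is grand theft auto at $64500. Additional: $33000 × 40% = $13200; $30100 × 40% = $12040; $5000 × 40% = $2000. Combined base = $64500 + $27240 = $91740.
Net percentage adjustment: +25% −35% +60% +75% = +125%. $91740 × 2.25 = $206415.
$206415 is at or above the $2000 minimum.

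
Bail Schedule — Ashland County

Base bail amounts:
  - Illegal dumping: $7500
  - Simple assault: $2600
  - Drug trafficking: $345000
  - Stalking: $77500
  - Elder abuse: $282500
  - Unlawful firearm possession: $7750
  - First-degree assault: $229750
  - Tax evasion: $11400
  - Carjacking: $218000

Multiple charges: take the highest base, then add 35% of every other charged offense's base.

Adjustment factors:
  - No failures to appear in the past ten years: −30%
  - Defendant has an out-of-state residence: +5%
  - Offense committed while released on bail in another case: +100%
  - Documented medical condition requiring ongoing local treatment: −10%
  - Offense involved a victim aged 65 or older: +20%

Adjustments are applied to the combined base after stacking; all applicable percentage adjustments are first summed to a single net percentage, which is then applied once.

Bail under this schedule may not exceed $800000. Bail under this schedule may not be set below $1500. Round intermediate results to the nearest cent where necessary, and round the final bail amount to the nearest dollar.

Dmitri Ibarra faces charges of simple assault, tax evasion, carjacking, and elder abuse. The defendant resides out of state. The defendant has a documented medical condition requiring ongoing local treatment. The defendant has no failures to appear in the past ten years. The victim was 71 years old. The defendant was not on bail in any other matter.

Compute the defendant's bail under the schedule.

Base amounts from the schedule: simple assault $2600; tax evasion $11400; carjacking $218000; elder abuse $282500.
Stacking rule: highest base plus 35% of each additional charge. Highest is elder abuse at $282500. Additional: $2600 × 35% = $910; $11400 × 35% = $3990; $218000 × 35% = $76300. Combined base = $282500 + $81200 = $363700.
Net percentage adjustment: −30% +5% −10% +20% = −15%. $363700 × 0.85 = $309145.
$309145 is within the $800000 maximum.
$309145 is at or above the $1500 minimum.

$309145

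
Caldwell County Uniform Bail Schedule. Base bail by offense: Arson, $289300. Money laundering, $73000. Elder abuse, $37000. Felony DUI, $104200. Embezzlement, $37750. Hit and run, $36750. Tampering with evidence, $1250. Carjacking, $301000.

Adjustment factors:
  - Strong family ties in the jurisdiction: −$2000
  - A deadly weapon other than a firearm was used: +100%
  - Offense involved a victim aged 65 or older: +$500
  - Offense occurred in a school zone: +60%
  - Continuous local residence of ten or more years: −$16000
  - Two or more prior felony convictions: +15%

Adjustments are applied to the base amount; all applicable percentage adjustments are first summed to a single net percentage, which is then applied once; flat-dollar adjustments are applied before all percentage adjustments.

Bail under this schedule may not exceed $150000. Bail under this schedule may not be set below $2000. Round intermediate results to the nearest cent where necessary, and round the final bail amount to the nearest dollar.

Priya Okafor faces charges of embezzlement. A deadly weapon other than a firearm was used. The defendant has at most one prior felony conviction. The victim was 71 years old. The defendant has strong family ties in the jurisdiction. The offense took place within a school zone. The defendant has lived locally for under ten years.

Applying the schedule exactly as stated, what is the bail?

$94250

Base amounts from the schedule: embezzlement $37750.
Single charge. Combined base = $37750.
Strong family ties in the jurisdiction (−$2000 flat): $37750 − $2000 = $35750.
Offense involved a victim aged 65 or older (+$500 flat): $35750 + $500 = $36250.
Net percentage adjustment: +100% +60% = +160%. $36250 × 2.6 = $94250.
$94250 is within the $150000 maximum.
$94250 is at or above the $2000 minimum.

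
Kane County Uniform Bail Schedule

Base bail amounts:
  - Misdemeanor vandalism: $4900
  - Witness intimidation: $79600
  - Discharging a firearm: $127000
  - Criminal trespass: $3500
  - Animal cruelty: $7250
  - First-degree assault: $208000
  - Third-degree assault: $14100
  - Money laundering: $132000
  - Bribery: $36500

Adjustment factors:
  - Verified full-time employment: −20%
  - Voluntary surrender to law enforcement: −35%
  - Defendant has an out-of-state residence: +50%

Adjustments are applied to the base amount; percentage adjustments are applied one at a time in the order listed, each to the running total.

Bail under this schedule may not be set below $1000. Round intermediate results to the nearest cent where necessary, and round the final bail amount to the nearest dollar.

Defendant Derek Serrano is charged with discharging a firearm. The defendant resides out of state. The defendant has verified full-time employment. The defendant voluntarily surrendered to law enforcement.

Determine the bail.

Base amounts from the schedule: discharging a firearm $127000.
Single charge. Combined base = $127000.
Verified full-time employment (−20%): $127000 × 0.8 = $101600.
Voluntary surrender to law enforcement (−35%): $101600 × 0.65 = $66040.
Defendant has an out-of-state residence (+50%): $66040 × 1.5 = $99060.
$99060 is at or above the $1000 minimum.

$99060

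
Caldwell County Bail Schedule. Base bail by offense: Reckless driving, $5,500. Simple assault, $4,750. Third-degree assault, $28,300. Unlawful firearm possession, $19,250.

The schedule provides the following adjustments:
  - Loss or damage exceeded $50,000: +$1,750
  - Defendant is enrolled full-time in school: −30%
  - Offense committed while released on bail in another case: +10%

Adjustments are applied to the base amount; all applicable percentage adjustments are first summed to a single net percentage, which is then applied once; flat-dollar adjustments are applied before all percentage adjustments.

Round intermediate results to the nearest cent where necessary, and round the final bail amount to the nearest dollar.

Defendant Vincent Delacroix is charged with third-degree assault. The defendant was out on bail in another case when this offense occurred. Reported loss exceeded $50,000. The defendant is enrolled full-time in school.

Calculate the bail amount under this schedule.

Base amounts from the schedule: third-degree assault $28,300.
Single charge. Combined base = $28,300.
Loss or damage exceeded $50,000 (+$1,750 flat): $28,300 + $1,750 = $30,050.
Net percentage adjustment: −30% +10% = −20%. $30,050 × 0.8 = $24,040.

$24,040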